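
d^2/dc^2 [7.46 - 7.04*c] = 0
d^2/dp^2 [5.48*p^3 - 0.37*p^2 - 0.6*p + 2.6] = 32.88*p - 0.74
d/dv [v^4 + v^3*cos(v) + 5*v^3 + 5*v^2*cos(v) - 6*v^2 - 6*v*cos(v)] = -v^3*sin(v) + 4*v^3 - 5*v^2*sin(v) + 3*v^2*cos(v) + 15*v^2 + 6*v*sin(v) + 10*v*cos(v) - 12*v - 6*cos(v)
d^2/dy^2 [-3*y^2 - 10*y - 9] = -6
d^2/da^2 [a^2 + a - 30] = 2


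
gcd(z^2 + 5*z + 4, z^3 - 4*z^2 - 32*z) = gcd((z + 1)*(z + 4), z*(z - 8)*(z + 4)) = z + 4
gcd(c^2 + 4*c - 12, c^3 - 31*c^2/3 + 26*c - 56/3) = c - 2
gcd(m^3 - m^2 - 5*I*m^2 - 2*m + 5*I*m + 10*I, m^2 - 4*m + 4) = m - 2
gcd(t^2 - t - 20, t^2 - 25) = t - 5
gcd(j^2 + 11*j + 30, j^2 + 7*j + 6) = j + 6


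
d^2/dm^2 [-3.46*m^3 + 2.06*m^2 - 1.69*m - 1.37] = 4.12 - 20.76*m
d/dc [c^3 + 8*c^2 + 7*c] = 3*c^2 + 16*c + 7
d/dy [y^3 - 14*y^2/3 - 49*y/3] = 3*y^2 - 28*y/3 - 49/3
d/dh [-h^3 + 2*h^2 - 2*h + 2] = -3*h^2 + 4*h - 2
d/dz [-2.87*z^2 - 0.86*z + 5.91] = -5.74*z - 0.86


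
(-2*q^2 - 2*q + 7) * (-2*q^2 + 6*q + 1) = 4*q^4 - 8*q^3 - 28*q^2 + 40*q + 7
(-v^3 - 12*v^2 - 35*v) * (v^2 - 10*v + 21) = -v^5 - 2*v^4 + 64*v^3 + 98*v^2 - 735*v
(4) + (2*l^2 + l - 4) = 2*l^2 + l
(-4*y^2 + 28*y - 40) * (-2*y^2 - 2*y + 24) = 8*y^4 - 48*y^3 - 72*y^2 + 752*y - 960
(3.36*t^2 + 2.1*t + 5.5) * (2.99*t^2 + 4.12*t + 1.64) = 10.0464*t^4 + 20.1222*t^3 + 30.6074*t^2 + 26.104*t + 9.02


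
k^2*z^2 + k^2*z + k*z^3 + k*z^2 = z*(k + z)*(k*z + k)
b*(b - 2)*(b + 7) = b^3 + 5*b^2 - 14*b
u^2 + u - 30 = (u - 5)*(u + 6)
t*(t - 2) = t^2 - 2*t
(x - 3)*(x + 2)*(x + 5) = x^3 + 4*x^2 - 11*x - 30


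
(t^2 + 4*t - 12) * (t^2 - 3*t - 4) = t^4 + t^3 - 28*t^2 + 20*t + 48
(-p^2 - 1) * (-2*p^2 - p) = 2*p^4 + p^3 + 2*p^2 + p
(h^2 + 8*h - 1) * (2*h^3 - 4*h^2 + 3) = 2*h^5 + 12*h^4 - 34*h^3 + 7*h^2 + 24*h - 3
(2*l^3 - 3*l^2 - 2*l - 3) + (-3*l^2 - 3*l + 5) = 2*l^3 - 6*l^2 - 5*l + 2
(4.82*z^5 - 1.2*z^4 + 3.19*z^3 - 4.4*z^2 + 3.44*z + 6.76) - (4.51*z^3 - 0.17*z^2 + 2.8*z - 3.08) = 4.82*z^5 - 1.2*z^4 - 1.32*z^3 - 4.23*z^2 + 0.64*z + 9.84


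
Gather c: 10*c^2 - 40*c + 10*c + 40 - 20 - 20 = 10*c^2 - 30*c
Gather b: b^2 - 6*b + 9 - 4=b^2 - 6*b + 5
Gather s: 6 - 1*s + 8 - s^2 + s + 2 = 16 - s^2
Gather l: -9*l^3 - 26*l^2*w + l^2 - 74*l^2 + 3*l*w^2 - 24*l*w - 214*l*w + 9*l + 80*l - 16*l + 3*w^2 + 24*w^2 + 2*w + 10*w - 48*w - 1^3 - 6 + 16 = -9*l^3 + l^2*(-26*w - 73) + l*(3*w^2 - 238*w + 73) + 27*w^2 - 36*w + 9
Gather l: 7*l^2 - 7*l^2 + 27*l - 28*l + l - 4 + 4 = 0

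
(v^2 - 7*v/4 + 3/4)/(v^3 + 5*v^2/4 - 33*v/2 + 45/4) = (v - 1)/(v^2 + 2*v - 15)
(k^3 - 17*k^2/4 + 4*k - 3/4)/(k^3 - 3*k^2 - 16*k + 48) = (4*k^2 - 5*k + 1)/(4*(k^2 - 16))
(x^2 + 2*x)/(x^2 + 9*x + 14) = x/(x + 7)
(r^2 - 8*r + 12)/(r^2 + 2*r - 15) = (r^2 - 8*r + 12)/(r^2 + 2*r - 15)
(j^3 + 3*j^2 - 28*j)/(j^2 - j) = (j^2 + 3*j - 28)/(j - 1)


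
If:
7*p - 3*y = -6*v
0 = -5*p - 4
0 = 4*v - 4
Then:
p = -4/5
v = 1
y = 2/15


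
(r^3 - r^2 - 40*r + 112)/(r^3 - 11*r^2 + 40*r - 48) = (r + 7)/(r - 3)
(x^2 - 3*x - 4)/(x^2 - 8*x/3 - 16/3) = 3*(x + 1)/(3*x + 4)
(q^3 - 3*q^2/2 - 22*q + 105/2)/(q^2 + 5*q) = q - 13/2 + 21/(2*q)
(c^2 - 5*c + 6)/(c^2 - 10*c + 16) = (c - 3)/(c - 8)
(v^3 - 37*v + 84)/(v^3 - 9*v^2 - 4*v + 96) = (v^2 + 4*v - 21)/(v^2 - 5*v - 24)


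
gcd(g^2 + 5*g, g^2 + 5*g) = g^2 + 5*g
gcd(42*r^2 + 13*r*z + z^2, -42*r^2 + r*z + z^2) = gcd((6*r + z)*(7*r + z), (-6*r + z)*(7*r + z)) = 7*r + z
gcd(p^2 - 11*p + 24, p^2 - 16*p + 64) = p - 8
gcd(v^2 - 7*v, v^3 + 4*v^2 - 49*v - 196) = v - 7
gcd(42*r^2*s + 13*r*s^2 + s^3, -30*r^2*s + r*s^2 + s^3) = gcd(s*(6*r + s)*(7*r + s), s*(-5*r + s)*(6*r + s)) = 6*r*s + s^2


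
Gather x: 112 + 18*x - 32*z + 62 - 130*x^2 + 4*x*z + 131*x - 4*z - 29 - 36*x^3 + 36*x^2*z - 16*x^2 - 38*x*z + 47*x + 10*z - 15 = -36*x^3 + x^2*(36*z - 146) + x*(196 - 34*z) - 26*z + 130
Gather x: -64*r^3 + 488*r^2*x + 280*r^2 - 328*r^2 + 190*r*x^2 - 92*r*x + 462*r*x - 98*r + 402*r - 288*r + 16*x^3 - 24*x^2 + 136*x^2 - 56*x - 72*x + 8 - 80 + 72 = -64*r^3 - 48*r^2 + 16*r + 16*x^3 + x^2*(190*r + 112) + x*(488*r^2 + 370*r - 128)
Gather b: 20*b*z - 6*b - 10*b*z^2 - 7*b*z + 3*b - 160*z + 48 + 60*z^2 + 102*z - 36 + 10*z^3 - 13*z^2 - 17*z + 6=b*(-10*z^2 + 13*z - 3) + 10*z^3 + 47*z^2 - 75*z + 18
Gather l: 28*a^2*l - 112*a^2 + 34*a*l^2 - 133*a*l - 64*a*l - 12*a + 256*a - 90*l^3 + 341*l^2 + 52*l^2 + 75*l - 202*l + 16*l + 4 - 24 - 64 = -112*a^2 + 244*a - 90*l^3 + l^2*(34*a + 393) + l*(28*a^2 - 197*a - 111) - 84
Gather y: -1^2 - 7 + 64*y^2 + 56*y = 64*y^2 + 56*y - 8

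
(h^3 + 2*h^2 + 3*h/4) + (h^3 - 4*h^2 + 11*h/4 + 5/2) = 2*h^3 - 2*h^2 + 7*h/2 + 5/2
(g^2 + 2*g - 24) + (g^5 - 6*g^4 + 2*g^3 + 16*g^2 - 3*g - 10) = g^5 - 6*g^4 + 2*g^3 + 17*g^2 - g - 34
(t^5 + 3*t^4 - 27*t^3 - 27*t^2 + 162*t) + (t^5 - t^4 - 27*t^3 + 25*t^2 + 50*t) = 2*t^5 + 2*t^4 - 54*t^3 - 2*t^2 + 212*t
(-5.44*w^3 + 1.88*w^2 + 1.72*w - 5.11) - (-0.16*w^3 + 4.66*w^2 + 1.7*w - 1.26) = -5.28*w^3 - 2.78*w^2 + 0.02*w - 3.85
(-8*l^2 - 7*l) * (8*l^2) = -64*l^4 - 56*l^3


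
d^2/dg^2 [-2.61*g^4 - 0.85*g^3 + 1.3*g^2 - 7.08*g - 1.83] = -31.32*g^2 - 5.1*g + 2.6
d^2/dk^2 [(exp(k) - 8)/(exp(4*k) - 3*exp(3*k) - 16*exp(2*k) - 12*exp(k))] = (9*exp(7*k) - 161*exp(6*k) + 556*exp(5*k) + 1140*exp(4*k) - 4208*exp(3*k) - 8960*exp(2*k) - 4608*exp(k) - 1152)*exp(-k)/(exp(9*k) - 9*exp(8*k) - 21*exp(7*k) + 225*exp(6*k) + 552*exp(5*k) - 1476*exp(4*k) - 7120*exp(3*k) - 10512*exp(2*k) - 6912*exp(k) - 1728)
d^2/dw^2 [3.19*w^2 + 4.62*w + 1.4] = 6.38000000000000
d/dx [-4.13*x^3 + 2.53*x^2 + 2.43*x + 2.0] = -12.39*x^2 + 5.06*x + 2.43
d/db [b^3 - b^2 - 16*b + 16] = 3*b^2 - 2*b - 16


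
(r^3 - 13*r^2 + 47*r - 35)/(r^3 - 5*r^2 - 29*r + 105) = (r^2 - 6*r + 5)/(r^2 + 2*r - 15)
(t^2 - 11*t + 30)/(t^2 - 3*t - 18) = (t - 5)/(t + 3)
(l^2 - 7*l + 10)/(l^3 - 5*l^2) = (l - 2)/l^2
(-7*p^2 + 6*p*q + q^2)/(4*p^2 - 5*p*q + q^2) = (-7*p - q)/(4*p - q)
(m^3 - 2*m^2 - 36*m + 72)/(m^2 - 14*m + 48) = (m^2 + 4*m - 12)/(m - 8)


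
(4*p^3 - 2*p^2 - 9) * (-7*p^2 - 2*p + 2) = -28*p^5 + 6*p^4 + 12*p^3 + 59*p^2 + 18*p - 18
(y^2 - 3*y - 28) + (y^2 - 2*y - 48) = 2*y^2 - 5*y - 76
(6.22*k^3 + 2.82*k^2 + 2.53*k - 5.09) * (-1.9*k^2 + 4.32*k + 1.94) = -11.818*k^5 + 21.5124*k^4 + 19.4422*k^3 + 26.0714*k^2 - 17.0806*k - 9.8746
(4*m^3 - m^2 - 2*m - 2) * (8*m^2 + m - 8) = 32*m^5 - 4*m^4 - 49*m^3 - 10*m^2 + 14*m + 16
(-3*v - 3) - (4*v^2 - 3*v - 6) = 3 - 4*v^2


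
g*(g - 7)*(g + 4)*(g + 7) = g^4 + 4*g^3 - 49*g^2 - 196*g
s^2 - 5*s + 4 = (s - 4)*(s - 1)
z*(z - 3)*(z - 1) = z^3 - 4*z^2 + 3*z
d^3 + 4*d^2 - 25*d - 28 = (d - 4)*(d + 1)*(d + 7)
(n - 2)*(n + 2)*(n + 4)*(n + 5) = n^4 + 9*n^3 + 16*n^2 - 36*n - 80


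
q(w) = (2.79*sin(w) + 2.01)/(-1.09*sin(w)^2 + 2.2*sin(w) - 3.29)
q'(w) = (2.18*sin(w)*cos(w) - 2.2*cos(w))*(2.79*sin(w) + 2.01)/(-1.09*sin(w)^2 + 2.2*sin(w) - 3.29)^2 + 2.79*cos(w)/(-1.09*sin(w)^2 + 2.2*sin(w) - 3.29)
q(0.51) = -1.36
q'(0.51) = -1.53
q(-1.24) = 0.10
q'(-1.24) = -0.12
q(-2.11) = 0.06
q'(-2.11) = 0.22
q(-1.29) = 0.10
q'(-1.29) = -0.10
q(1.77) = -2.18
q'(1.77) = 0.27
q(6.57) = -1.02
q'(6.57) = -1.53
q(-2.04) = 0.08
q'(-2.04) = 0.18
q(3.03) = -0.76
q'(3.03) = 1.39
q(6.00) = -0.31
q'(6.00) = -0.88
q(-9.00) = -0.20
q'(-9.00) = 0.71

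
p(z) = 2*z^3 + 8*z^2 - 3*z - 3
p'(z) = 6*z^2 + 16*z - 3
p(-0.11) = -2.58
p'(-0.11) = -4.69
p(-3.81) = 13.95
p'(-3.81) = 23.14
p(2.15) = 47.41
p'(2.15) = 59.14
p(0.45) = -2.55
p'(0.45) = 5.42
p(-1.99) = 18.89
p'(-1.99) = -11.08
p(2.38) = 62.14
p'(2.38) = 69.07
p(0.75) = 0.09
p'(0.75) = 12.38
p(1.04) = 4.78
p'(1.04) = 20.13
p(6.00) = 699.00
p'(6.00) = 309.00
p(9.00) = 2076.00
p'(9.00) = 627.00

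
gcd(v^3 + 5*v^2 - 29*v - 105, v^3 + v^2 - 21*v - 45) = v^2 - 2*v - 15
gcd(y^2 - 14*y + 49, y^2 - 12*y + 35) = y - 7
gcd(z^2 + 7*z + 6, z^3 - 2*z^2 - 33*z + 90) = z + 6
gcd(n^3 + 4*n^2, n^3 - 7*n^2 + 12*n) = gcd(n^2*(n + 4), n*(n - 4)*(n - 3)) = n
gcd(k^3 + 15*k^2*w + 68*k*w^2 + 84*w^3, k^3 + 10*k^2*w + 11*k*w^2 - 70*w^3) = k + 7*w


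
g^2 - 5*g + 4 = (g - 4)*(g - 1)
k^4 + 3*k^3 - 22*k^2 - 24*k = k*(k - 4)*(k + 1)*(k + 6)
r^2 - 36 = (r - 6)*(r + 6)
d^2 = d^2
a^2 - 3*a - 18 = (a - 6)*(a + 3)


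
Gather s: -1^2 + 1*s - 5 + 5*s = 6*s - 6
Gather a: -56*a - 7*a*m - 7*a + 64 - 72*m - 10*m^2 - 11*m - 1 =a*(-7*m - 63) - 10*m^2 - 83*m + 63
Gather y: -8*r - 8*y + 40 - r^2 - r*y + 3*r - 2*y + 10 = -r^2 - 5*r + y*(-r - 10) + 50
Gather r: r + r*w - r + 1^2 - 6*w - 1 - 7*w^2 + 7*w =r*w - 7*w^2 + w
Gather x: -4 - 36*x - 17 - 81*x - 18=-117*x - 39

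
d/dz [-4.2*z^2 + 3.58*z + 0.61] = 3.58 - 8.4*z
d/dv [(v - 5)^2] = 2*v - 10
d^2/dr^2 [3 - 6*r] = 0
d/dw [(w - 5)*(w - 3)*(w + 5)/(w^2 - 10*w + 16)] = (w^4 - 20*w^3 + 103*w^2 - 246*w + 350)/(w^4 - 20*w^3 + 132*w^2 - 320*w + 256)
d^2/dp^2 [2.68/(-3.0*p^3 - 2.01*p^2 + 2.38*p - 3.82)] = ((48.24*p + 10.7736)*(3.0*p^3 + 2.01*p^2 - 2.38*p + 3.82) - 2.68*(9.0*p^2 + 4.02*p - 2.38)*(18.0*p^2 + 8.04*p - 4.76))/(3.0*p^3 + 2.01*p^2 - 2.38*p + 3.82)^3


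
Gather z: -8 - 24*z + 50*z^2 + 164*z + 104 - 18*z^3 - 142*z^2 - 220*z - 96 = -18*z^3 - 92*z^2 - 80*z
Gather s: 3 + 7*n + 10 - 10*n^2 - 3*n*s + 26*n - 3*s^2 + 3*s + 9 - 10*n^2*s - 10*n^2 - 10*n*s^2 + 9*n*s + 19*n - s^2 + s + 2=-20*n^2 + 52*n + s^2*(-10*n - 4) + s*(-10*n^2 + 6*n + 4) + 24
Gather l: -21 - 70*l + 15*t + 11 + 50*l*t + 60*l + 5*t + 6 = l*(50*t - 10) + 20*t - 4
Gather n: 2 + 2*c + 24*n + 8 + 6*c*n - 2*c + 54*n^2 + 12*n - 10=54*n^2 + n*(6*c + 36)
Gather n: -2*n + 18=18 - 2*n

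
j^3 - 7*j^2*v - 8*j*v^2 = j*(j - 8*v)*(j + v)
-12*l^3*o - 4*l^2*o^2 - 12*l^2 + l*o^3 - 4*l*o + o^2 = (-6*l + o)*(2*l + o)*(l*o + 1)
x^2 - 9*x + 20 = (x - 5)*(x - 4)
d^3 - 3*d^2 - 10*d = d*(d - 5)*(d + 2)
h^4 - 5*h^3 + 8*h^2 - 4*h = h*(h - 2)^2*(h - 1)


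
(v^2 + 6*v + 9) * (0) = 0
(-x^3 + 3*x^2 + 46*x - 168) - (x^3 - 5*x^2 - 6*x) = -2*x^3 + 8*x^2 + 52*x - 168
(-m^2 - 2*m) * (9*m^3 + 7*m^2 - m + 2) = -9*m^5 - 25*m^4 - 13*m^3 - 4*m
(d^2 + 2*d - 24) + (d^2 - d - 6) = 2*d^2 + d - 30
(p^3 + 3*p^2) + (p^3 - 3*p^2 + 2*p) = 2*p^3 + 2*p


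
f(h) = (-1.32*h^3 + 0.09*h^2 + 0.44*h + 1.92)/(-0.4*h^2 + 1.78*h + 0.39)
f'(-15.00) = 3.13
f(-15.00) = -38.44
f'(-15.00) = 3.13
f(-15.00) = -38.44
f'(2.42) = -9.90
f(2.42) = -6.45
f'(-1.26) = 0.57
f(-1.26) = -1.67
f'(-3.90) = 2.34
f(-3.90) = -6.32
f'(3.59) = -54.07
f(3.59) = -34.72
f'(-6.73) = 2.77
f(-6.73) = -13.65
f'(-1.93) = 1.47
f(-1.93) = -2.40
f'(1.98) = -6.02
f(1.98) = -3.03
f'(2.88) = -17.49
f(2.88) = -12.55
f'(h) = (0.8*h - 1.78)*(-1.32*h^3 + 0.09*h^2 + 0.44*h + 1.92)/(-0.4*h^2 + 1.78*h + 0.39)^2 + (-3.96*h^2 + 0.18*h + 0.44)/(-0.4*h^2 + 1.78*h + 0.39) = (0.528*h^4 - 4.6992*h^3 - 1.2082*h^2 + 1.6062*h - 3.246)/(0.16*h^4 - 1.424*h^3 + 2.8564*h^2 + 1.3884*h + 0.1521)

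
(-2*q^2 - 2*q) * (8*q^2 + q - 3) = -16*q^4 - 18*q^3 + 4*q^2 + 6*q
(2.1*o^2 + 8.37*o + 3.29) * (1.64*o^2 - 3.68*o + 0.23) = 3.444*o^4 + 5.9988*o^3 - 24.923*o^2 - 10.1821*o + 0.7567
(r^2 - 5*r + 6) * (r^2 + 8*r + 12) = r^4 + 3*r^3 - 22*r^2 - 12*r + 72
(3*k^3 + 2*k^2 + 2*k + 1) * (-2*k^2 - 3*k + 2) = -6*k^5 - 13*k^4 - 4*k^3 - 4*k^2 + k + 2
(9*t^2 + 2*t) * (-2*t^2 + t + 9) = -18*t^4 + 5*t^3 + 83*t^2 + 18*t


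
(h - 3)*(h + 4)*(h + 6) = h^3 + 7*h^2 - 6*h - 72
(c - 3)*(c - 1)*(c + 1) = c^3 - 3*c^2 - c + 3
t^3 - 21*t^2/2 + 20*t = t*(t - 8)*(t - 5/2)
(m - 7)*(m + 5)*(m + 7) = m^3 + 5*m^2 - 49*m - 245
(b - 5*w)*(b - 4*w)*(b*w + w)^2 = b^4*w^2 - 9*b^3*w^3 + 2*b^3*w^2 + 20*b^2*w^4 - 18*b^2*w^3 + b^2*w^2 + 40*b*w^4 - 9*b*w^3 + 20*w^4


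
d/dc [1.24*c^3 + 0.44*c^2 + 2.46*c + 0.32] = 3.72*c^2 + 0.88*c + 2.46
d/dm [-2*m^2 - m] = -4*m - 1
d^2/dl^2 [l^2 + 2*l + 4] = 2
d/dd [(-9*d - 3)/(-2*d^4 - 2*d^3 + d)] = (-54*d^4 - 60*d^3 - 18*d^2 + 3)/(4*d^8 + 8*d^7 + 4*d^6 - 4*d^5 - 4*d^4 + d^2)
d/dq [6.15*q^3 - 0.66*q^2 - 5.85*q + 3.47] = 18.45*q^2 - 1.32*q - 5.85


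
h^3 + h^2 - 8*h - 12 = (h - 3)*(h + 2)^2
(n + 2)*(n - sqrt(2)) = n^2 - sqrt(2)*n + 2*n - 2*sqrt(2)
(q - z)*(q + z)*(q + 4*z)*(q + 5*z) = q^4 + 9*q^3*z + 19*q^2*z^2 - 9*q*z^3 - 20*z^4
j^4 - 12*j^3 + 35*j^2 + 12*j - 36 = (j - 6)^2*(j - 1)*(j + 1)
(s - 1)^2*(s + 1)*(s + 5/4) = s^4 + s^3/4 - 9*s^2/4 - s/4 + 5/4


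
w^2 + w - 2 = (w - 1)*(w + 2)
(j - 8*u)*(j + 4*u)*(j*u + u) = j^3*u - 4*j^2*u^2 + j^2*u - 32*j*u^3 - 4*j*u^2 - 32*u^3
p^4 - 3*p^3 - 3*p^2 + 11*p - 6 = (p - 3)*(p - 1)^2*(p + 2)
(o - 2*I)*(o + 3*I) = o^2 + I*o + 6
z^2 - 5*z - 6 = (z - 6)*(z + 1)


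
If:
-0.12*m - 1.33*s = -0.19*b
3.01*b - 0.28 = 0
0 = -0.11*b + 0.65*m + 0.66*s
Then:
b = 0.09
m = 0.00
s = 0.01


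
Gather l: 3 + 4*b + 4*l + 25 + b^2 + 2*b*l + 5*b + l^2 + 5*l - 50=b^2 + 9*b + l^2 + l*(2*b + 9) - 22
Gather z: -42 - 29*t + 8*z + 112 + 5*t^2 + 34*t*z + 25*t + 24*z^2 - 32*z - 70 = 5*t^2 - 4*t + 24*z^2 + z*(34*t - 24)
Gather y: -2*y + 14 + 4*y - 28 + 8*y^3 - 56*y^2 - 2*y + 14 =8*y^3 - 56*y^2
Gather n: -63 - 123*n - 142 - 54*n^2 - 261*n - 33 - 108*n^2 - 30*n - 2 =-162*n^2 - 414*n - 240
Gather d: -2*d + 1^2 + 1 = 2 - 2*d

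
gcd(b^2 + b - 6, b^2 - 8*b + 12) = b - 2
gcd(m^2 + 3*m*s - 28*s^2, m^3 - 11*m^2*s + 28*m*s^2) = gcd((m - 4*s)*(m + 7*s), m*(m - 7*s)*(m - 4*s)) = -m + 4*s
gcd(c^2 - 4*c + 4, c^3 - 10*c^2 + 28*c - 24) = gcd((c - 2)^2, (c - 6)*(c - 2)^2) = c^2 - 4*c + 4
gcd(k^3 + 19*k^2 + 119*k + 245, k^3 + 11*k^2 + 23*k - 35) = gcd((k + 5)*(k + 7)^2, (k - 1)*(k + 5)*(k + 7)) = k^2 + 12*k + 35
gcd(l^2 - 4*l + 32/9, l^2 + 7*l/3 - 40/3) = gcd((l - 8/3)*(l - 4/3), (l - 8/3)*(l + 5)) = l - 8/3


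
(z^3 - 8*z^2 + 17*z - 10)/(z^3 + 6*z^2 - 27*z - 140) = (z^2 - 3*z + 2)/(z^2 + 11*z + 28)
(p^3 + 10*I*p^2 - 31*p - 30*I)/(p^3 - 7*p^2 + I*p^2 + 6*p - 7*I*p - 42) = (p^2 + 7*I*p - 10)/(p^2 - p*(7 + 2*I) + 14*I)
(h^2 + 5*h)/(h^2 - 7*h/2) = 2*(h + 5)/(2*h - 7)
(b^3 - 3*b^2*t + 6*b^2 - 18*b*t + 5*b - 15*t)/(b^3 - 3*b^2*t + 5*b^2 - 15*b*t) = (b + 1)/b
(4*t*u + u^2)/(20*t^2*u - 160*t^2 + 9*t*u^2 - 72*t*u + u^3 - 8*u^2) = u/(5*t*u - 40*t + u^2 - 8*u)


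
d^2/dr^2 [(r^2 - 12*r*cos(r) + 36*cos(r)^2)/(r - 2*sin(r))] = 2*((r - 2*sin(r))^2*(6*r*cos(r) + 72*sin(r)^2 + 12*sin(r) - 35) + (r - 2*sin(r))*(-(r - 6*cos(r))^2*sin(r) + 2*(2*cos(r) - 1)*(6*r*sin(r) + r - 18*sin(2*r) - 6*cos(r))) + (r - 6*cos(r))^2*(2*cos(r) - 1)^2)/(r - 2*sin(r))^3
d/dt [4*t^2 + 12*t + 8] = 8*t + 12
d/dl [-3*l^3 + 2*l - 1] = 2 - 9*l^2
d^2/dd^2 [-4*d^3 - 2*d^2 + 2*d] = -24*d - 4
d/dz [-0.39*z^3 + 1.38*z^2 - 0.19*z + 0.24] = -1.17*z^2 + 2.76*z - 0.19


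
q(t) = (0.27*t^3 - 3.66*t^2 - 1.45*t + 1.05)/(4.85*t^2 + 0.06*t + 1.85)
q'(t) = (-9.7*t - 0.06)*(0.27*t^3 - 3.66*t^2 - 1.45*t + 1.05)/(4.85*t^2 + 0.06*t + 1.85)^2 + (0.81*t^2 - 7.32*t - 1.45)/(4.85*t^2 + 0.06*t + 1.85) = (1.3095*t^4 + 0.0324000000000026*t^3 + 8.3114*t^2 - 23.727*t - 2.7455)/(23.5225*t^4 + 0.582*t^3 + 17.9486*t^2 + 0.222*t + 3.4225)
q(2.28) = -0.66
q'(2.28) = 0.03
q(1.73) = -0.67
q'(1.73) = -0.03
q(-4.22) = -0.89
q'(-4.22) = 0.09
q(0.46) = -0.13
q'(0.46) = -1.40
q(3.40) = -0.61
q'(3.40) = 0.06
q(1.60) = -0.66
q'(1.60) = -0.05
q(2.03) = -0.67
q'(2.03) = 0.01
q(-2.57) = -0.71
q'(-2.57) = 0.15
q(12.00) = -0.11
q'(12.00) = 0.06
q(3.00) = -0.63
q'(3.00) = 0.05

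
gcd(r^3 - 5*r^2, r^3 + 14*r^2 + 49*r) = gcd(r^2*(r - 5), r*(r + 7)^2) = r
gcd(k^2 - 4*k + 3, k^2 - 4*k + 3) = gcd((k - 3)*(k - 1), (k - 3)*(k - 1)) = k^2 - 4*k + 3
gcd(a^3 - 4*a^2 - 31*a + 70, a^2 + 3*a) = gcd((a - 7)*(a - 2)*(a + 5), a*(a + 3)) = 1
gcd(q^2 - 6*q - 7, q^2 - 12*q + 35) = q - 7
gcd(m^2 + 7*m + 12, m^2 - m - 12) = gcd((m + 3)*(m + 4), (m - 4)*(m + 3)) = m + 3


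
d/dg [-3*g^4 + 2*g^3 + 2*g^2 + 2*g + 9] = -12*g^3 + 6*g^2 + 4*g + 2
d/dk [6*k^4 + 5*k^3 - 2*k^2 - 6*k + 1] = 24*k^3 + 15*k^2 - 4*k - 6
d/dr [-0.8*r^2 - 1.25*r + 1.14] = -1.6*r - 1.25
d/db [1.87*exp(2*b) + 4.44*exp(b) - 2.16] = (3.74*exp(b) + 4.44)*exp(b)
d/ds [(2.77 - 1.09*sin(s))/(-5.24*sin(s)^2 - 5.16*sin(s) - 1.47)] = (-5.7116*sin(s)^2 + 29.0296*sin(s) + 15.8955)*cos(s)/(27.4576*sin(s)^4 + 54.0768*sin(s)^3 + 42.0312*sin(s)^2 + 15.1704*sin(s) + 2.1609)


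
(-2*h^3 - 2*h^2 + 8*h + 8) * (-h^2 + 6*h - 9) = 2*h^5 - 10*h^4 - 2*h^3 + 58*h^2 - 24*h - 72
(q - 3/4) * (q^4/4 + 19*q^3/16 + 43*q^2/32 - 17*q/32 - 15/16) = q^5/4 + q^4 + 29*q^3/64 - 197*q^2/128 - 69*q/128 + 45/64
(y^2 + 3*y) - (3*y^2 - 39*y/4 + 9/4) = -2*y^2 + 51*y/4 - 9/4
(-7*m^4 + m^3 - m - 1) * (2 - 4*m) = 28*m^5 - 18*m^4 + 2*m^3 + 4*m^2 + 2*m - 2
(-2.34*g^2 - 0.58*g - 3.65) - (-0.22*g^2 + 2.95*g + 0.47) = -2.12*g^2 - 3.53*g - 4.12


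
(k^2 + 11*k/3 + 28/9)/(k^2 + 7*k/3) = (k + 4/3)/k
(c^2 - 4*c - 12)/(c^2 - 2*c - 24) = (c + 2)/(c + 4)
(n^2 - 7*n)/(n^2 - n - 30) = n*(7 - n)/(-n^2 + n + 30)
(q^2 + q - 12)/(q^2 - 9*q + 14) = (q^2 + q - 12)/(q^2 - 9*q + 14)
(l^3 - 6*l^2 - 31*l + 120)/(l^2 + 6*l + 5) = (l^2 - 11*l + 24)/(l + 1)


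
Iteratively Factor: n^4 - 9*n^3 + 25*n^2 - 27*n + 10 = (n - 1)*(n^3 - 8*n^2 + 17*n - 10) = (n - 1)^2*(n^2 - 7*n + 10) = (n - 2)*(n - 1)^2*(n - 5)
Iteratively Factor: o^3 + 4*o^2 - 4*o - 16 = (o + 2)*(o^2 + 2*o - 8) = (o + 2)*(o + 4)*(o - 2)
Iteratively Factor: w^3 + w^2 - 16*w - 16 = (w + 4)*(w^2 - 3*w - 4) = (w - 4)*(w + 4)*(w + 1)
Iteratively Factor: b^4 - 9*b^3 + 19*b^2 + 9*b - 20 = (b - 4)*(b^3 - 5*b^2 - b + 5) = (b - 4)*(b - 1)*(b^2 - 4*b - 5) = (b - 4)*(b - 1)*(b + 1)*(b - 5)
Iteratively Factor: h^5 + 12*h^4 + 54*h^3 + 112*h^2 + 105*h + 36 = (h + 1)*(h^4 + 11*h^3 + 43*h^2 + 69*h + 36) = (h + 1)^2*(h^3 + 10*h^2 + 33*h + 36) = (h + 1)^2*(h + 4)*(h^2 + 6*h + 9) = (h + 1)^2*(h + 3)*(h + 4)*(h + 3)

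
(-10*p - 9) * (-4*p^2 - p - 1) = 40*p^3 + 46*p^2 + 19*p + 9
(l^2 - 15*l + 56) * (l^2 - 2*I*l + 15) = l^4 - 15*l^3 - 2*I*l^3 + 71*l^2 + 30*I*l^2 - 225*l - 112*I*l + 840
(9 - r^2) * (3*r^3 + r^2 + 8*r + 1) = -3*r^5 - r^4 + 19*r^3 + 8*r^2 + 72*r + 9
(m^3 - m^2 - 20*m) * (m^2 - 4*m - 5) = m^5 - 5*m^4 - 21*m^3 + 85*m^2 + 100*m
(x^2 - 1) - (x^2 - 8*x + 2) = 8*x - 3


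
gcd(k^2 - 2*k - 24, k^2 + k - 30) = 1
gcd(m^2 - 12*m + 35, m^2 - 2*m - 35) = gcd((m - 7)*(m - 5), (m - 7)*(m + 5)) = m - 7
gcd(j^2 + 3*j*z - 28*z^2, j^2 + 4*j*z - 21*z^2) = j + 7*z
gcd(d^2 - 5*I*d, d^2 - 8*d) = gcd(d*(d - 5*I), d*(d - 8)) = d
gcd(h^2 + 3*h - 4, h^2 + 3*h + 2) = 1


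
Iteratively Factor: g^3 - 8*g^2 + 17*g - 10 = (g - 5)*(g^2 - 3*g + 2) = (g - 5)*(g - 1)*(g - 2)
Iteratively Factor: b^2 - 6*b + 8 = (b - 2)*(b - 4)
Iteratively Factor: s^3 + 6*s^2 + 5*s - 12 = (s - 1)*(s^2 + 7*s + 12) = (s - 1)*(s + 3)*(s + 4)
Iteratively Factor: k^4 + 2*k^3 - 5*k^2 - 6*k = (k + 1)*(k^3 + k^2 - 6*k) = (k + 1)*(k + 3)*(k^2 - 2*k) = (k - 2)*(k + 1)*(k + 3)*(k)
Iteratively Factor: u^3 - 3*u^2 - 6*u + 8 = (u - 1)*(u^2 - 2*u - 8) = (u - 1)*(u + 2)*(u - 4)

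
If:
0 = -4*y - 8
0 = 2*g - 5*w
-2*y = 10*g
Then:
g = 2/5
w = 4/25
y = -2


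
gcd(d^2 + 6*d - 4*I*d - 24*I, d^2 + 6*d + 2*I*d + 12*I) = d + 6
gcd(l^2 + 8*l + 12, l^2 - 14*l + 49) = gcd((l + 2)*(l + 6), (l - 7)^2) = 1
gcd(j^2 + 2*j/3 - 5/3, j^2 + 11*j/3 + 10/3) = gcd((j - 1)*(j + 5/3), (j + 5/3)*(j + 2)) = j + 5/3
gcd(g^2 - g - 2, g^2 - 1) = g + 1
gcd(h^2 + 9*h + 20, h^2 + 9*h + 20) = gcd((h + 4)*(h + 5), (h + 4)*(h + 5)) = h^2 + 9*h + 20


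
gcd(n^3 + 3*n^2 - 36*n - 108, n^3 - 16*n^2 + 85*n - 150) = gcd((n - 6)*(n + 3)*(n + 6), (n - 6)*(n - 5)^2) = n - 6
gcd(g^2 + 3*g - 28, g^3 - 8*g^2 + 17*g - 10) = 1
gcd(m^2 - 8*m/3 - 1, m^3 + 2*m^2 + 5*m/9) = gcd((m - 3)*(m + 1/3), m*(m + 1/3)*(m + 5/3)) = m + 1/3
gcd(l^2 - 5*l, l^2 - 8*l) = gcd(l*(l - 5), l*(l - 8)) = l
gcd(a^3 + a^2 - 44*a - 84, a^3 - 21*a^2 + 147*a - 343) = a - 7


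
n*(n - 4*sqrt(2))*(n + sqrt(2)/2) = n^3 - 7*sqrt(2)*n^2/2 - 4*n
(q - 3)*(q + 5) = q^2 + 2*q - 15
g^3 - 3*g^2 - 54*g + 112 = (g - 8)*(g - 2)*(g + 7)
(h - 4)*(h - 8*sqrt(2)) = h^2 - 8*sqrt(2)*h - 4*h + 32*sqrt(2)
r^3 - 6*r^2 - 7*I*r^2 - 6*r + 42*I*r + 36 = (r - 6)*(r - 6*I)*(r - I)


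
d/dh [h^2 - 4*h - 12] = 2*h - 4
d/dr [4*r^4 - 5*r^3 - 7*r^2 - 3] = r*(16*r^2 - 15*r - 14)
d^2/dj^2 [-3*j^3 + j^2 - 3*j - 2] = 2 - 18*j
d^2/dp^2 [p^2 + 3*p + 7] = 2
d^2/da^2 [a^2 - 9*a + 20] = 2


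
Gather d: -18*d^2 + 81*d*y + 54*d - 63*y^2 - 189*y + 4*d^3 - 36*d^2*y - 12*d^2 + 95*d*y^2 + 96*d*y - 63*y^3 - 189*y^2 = 4*d^3 + d^2*(-36*y - 30) + d*(95*y^2 + 177*y + 54) - 63*y^3 - 252*y^2 - 189*y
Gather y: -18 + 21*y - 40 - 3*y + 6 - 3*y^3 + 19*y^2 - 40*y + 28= -3*y^3 + 19*y^2 - 22*y - 24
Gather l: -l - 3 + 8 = 5 - l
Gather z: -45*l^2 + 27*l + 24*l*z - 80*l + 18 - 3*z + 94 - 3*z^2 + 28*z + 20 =-45*l^2 - 53*l - 3*z^2 + z*(24*l + 25) + 132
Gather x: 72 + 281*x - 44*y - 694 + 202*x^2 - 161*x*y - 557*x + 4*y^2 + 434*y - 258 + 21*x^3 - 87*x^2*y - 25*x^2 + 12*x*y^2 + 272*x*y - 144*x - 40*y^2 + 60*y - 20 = 21*x^3 + x^2*(177 - 87*y) + x*(12*y^2 + 111*y - 420) - 36*y^2 + 450*y - 900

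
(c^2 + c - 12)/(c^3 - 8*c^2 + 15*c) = (c + 4)/(c*(c - 5))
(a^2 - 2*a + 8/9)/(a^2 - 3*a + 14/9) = (3*a - 4)/(3*a - 7)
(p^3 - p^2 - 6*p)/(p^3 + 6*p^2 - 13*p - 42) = p/(p + 7)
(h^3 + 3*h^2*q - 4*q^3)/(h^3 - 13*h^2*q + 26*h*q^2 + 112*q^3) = (h^2 + h*q - 2*q^2)/(h^2 - 15*h*q + 56*q^2)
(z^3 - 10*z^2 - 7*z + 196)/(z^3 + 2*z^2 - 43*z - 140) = (z - 7)/(z + 5)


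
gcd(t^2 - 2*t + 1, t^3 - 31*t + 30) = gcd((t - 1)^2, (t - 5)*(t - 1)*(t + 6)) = t - 1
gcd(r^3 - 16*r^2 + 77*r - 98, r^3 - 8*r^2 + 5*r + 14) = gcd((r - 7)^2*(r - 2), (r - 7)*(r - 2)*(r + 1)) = r^2 - 9*r + 14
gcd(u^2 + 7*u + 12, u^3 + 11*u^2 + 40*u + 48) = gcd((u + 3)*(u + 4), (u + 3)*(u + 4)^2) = u^2 + 7*u + 12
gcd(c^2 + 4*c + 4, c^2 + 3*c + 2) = c + 2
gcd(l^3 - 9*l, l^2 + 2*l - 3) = l + 3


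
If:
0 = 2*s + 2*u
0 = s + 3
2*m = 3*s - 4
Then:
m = -13/2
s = -3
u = 3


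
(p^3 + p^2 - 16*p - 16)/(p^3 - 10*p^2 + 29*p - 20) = (p^2 + 5*p + 4)/(p^2 - 6*p + 5)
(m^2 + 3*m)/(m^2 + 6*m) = (m + 3)/(m + 6)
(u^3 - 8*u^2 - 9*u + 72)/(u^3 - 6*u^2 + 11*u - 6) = (u^2 - 5*u - 24)/(u^2 - 3*u + 2)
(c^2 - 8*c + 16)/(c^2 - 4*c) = (c - 4)/c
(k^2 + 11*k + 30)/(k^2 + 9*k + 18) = (k + 5)/(k + 3)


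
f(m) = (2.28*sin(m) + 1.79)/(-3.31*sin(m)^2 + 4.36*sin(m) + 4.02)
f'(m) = (6.62*sin(m)*cos(m) - 4.36*cos(m))*(2.28*sin(m) + 1.79)/(-3.31*sin(m)^2 + 4.36*sin(m) + 4.02)^2 + 2.28*cos(m)/(-3.31*sin(m)^2 + 4.36*sin(m) + 4.02)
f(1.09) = 0.72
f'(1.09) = 0.29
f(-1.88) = 0.12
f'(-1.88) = 0.10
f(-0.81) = -0.16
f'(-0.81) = -2.94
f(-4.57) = 0.79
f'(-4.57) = -0.11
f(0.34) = 0.50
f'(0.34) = 0.22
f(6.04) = 0.45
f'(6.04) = -0.13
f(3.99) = -0.07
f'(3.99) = 1.75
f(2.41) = 0.61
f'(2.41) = -0.32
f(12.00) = 0.78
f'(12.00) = -4.50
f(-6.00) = 0.49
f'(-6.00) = 0.20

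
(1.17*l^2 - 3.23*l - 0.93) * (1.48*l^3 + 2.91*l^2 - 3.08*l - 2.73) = 1.7316*l^5 - 1.3757*l^4 - 14.3793*l^3 + 4.048*l^2 + 11.6823*l + 2.5389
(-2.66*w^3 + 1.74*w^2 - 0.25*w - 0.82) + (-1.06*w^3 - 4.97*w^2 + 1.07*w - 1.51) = -3.72*w^3 - 3.23*w^2 + 0.82*w - 2.33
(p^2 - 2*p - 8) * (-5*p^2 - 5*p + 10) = -5*p^4 + 5*p^3 + 60*p^2 + 20*p - 80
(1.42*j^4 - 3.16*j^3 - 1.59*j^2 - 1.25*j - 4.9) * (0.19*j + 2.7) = 0.2698*j^5 + 3.2336*j^4 - 8.8341*j^3 - 4.5305*j^2 - 4.306*j - 13.23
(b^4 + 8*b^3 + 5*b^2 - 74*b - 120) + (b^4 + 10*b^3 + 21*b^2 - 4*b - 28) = 2*b^4 + 18*b^3 + 26*b^2 - 78*b - 148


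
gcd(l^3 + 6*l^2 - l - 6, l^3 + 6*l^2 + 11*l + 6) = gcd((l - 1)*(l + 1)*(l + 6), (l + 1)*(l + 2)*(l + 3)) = l + 1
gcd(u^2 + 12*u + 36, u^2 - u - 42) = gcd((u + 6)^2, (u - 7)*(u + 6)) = u + 6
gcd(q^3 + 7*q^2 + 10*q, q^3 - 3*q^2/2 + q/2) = q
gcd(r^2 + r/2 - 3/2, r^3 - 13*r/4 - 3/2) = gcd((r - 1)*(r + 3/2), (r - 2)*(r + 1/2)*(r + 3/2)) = r + 3/2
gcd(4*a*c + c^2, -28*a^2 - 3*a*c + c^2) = 4*a + c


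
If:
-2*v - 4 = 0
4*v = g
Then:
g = -8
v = -2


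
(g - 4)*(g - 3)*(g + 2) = g^3 - 5*g^2 - 2*g + 24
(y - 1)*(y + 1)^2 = y^3 + y^2 - y - 1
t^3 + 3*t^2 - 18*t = t*(t - 3)*(t + 6)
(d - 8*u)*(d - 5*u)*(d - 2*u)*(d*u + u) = d^4*u - 15*d^3*u^2 + d^3*u + 66*d^2*u^3 - 15*d^2*u^2 - 80*d*u^4 + 66*d*u^3 - 80*u^4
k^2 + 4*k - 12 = (k - 2)*(k + 6)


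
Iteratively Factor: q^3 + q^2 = (q)*(q^2 + q) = q*(q + 1)*(q)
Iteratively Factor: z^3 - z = (z + 1)*(z^2 - z) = (z - 1)*(z + 1)*(z)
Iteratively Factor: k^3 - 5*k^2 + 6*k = (k - 3)*(k^2 - 2*k) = k*(k - 3)*(k - 2)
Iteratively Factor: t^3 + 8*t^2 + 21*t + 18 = (t + 2)*(t^2 + 6*t + 9) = (t + 2)*(t + 3)*(t + 3)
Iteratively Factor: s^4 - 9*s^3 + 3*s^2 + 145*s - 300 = (s + 4)*(s^3 - 13*s^2 + 55*s - 75) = (s - 3)*(s + 4)*(s^2 - 10*s + 25) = (s - 5)*(s - 3)*(s + 4)*(s - 5)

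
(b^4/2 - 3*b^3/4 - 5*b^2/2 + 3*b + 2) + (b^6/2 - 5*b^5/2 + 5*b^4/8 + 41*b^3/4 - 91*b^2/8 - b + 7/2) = b^6/2 - 5*b^5/2 + 9*b^4/8 + 19*b^3/2 - 111*b^2/8 + 2*b + 11/2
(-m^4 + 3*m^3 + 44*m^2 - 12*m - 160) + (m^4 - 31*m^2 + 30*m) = 3*m^3 + 13*m^2 + 18*m - 160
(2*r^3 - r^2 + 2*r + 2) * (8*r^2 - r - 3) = 16*r^5 - 10*r^4 + 11*r^3 + 17*r^2 - 8*r - 6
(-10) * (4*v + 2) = -40*v - 20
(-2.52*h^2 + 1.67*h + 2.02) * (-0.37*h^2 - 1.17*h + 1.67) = 0.9324*h^4 + 2.3305*h^3 - 6.9097*h^2 + 0.4255*h + 3.3734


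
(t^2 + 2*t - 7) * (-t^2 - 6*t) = -t^4 - 8*t^3 - 5*t^2 + 42*t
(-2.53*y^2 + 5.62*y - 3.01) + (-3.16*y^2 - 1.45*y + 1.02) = -5.69*y^2 + 4.17*y - 1.99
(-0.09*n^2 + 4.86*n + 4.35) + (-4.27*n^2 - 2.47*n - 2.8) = -4.36*n^2 + 2.39*n + 1.55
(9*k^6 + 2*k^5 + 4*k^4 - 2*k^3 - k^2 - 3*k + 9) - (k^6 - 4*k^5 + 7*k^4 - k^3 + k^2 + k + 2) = 8*k^6 + 6*k^5 - 3*k^4 - k^3 - 2*k^2 - 4*k + 7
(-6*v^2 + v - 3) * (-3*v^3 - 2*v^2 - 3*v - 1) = 18*v^5 + 9*v^4 + 25*v^3 + 9*v^2 + 8*v + 3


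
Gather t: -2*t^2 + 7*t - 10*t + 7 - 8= -2*t^2 - 3*t - 1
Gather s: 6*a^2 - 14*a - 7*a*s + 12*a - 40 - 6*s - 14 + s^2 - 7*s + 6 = 6*a^2 - 2*a + s^2 + s*(-7*a - 13) - 48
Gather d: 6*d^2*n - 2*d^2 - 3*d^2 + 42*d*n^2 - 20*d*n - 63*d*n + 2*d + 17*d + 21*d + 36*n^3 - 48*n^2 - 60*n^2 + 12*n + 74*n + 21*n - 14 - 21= d^2*(6*n - 5) + d*(42*n^2 - 83*n + 40) + 36*n^3 - 108*n^2 + 107*n - 35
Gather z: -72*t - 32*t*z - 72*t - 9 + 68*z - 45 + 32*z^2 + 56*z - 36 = -144*t + 32*z^2 + z*(124 - 32*t) - 90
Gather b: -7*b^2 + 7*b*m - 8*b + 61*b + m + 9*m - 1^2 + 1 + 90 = -7*b^2 + b*(7*m + 53) + 10*m + 90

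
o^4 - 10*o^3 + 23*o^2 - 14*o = o*(o - 7)*(o - 2)*(o - 1)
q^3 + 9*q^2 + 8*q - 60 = (q - 2)*(q + 5)*(q + 6)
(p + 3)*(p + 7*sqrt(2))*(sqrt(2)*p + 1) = sqrt(2)*p^3 + 3*sqrt(2)*p^2 + 15*p^2 + 7*sqrt(2)*p + 45*p + 21*sqrt(2)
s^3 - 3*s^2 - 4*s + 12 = (s - 3)*(s - 2)*(s + 2)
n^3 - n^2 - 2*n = n*(n - 2)*(n + 1)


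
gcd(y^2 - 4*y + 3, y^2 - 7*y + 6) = y - 1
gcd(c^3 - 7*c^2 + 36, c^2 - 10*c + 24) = c - 6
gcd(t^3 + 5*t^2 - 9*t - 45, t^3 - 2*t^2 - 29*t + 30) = t + 5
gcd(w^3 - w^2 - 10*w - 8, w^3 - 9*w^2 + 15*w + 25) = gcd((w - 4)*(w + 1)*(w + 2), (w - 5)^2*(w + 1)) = w + 1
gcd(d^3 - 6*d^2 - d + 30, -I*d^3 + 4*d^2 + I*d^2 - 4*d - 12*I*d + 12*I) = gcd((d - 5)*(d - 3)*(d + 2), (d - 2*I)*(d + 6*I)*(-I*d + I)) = 1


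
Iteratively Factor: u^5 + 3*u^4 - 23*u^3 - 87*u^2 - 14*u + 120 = (u + 4)*(u^4 - u^3 - 19*u^2 - 11*u + 30) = (u + 2)*(u + 4)*(u^3 - 3*u^2 - 13*u + 15) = (u + 2)*(u + 3)*(u + 4)*(u^2 - 6*u + 5) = (u - 1)*(u + 2)*(u + 3)*(u + 4)*(u - 5)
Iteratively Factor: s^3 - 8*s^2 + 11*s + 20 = (s + 1)*(s^2 - 9*s + 20) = (s - 4)*(s + 1)*(s - 5)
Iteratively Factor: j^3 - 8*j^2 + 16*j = (j)*(j^2 - 8*j + 16) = j*(j - 4)*(j - 4)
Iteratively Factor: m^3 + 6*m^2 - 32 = (m - 2)*(m^2 + 8*m + 16) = (m - 2)*(m + 4)*(m + 4)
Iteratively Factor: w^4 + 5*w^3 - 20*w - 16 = (w - 2)*(w^3 + 7*w^2 + 14*w + 8) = (w - 2)*(w + 4)*(w^2 + 3*w + 2) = (w - 2)*(w + 2)*(w + 4)*(w + 1)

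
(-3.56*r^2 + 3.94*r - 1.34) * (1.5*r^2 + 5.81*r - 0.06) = -5.34*r^4 - 14.7736*r^3 + 21.095*r^2 - 8.0218*r + 0.0804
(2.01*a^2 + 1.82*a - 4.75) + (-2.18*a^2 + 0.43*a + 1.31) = -0.17*a^2 + 2.25*a - 3.44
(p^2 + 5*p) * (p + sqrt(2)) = p^3 + sqrt(2)*p^2 + 5*p^2 + 5*sqrt(2)*p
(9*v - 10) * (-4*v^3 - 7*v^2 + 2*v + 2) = -36*v^4 - 23*v^3 + 88*v^2 - 2*v - 20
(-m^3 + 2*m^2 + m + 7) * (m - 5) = -m^4 + 7*m^3 - 9*m^2 + 2*m - 35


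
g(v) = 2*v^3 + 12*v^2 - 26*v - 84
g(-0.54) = -66.78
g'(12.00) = 1126.00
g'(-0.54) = -37.21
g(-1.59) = -20.36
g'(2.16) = 53.83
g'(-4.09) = -23.79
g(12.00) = 4788.00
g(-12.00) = -1500.00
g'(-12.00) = 550.00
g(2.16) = -64.02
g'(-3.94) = -27.42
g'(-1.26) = -46.71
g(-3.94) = 82.40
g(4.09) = 147.23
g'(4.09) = 172.53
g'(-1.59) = -48.99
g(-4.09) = 86.24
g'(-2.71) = -46.98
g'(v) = 6*v^2 + 24*v - 26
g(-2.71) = 34.78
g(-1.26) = -36.19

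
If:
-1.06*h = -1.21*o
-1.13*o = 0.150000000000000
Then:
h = -0.15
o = -0.13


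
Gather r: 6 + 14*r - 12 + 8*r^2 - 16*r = 8*r^2 - 2*r - 6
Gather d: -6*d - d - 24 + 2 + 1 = -7*d - 21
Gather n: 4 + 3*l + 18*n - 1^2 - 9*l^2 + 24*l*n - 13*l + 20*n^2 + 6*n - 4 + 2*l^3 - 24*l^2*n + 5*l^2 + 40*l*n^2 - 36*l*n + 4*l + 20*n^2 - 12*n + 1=2*l^3 - 4*l^2 - 6*l + n^2*(40*l + 40) + n*(-24*l^2 - 12*l + 12)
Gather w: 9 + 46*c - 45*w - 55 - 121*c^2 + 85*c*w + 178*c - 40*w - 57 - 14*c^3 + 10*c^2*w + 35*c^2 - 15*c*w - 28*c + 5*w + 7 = -14*c^3 - 86*c^2 + 196*c + w*(10*c^2 + 70*c - 80) - 96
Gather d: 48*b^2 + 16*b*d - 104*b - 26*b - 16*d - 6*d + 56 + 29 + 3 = 48*b^2 - 130*b + d*(16*b - 22) + 88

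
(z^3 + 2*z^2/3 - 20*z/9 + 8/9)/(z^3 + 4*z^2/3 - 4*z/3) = (z - 2/3)/z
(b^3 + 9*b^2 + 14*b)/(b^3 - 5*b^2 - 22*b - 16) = b*(b + 7)/(b^2 - 7*b - 8)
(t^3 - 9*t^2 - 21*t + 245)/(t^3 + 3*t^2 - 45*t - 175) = (t - 7)/(t + 5)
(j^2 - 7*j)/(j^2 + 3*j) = (j - 7)/(j + 3)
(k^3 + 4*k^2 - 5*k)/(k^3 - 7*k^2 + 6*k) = (k + 5)/(k - 6)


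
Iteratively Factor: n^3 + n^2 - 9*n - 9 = (n - 3)*(n^2 + 4*n + 3) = (n - 3)*(n + 3)*(n + 1)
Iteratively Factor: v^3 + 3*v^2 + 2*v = (v + 2)*(v^2 + v) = v*(v + 2)*(v + 1)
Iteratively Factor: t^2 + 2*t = (t)*(t + 2)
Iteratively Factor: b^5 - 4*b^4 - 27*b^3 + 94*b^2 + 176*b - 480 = (b + 3)*(b^4 - 7*b^3 - 6*b^2 + 112*b - 160) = (b - 4)*(b + 3)*(b^3 - 3*b^2 - 18*b + 40) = (b - 4)*(b + 3)*(b + 4)*(b^2 - 7*b + 10) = (b - 5)*(b - 4)*(b + 3)*(b + 4)*(b - 2)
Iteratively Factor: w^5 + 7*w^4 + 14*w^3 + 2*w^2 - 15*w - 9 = (w + 1)*(w^4 + 6*w^3 + 8*w^2 - 6*w - 9) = (w - 1)*(w + 1)*(w^3 + 7*w^2 + 15*w + 9) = (w - 1)*(w + 1)^2*(w^2 + 6*w + 9) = (w - 1)*(w + 1)^2*(w + 3)*(w + 3)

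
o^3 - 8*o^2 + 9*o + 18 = (o - 6)*(o - 3)*(o + 1)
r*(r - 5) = r^2 - 5*r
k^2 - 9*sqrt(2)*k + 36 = (k - 6*sqrt(2))*(k - 3*sqrt(2))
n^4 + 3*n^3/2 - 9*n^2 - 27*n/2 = n*(n - 3)*(n + 3/2)*(n + 3)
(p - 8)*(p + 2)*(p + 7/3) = p^3 - 11*p^2/3 - 30*p - 112/3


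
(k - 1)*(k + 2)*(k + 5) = k^3 + 6*k^2 + 3*k - 10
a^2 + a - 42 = (a - 6)*(a + 7)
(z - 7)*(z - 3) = z^2 - 10*z + 21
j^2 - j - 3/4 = (j - 3/2)*(j + 1/2)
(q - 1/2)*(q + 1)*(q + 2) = q^3 + 5*q^2/2 + q/2 - 1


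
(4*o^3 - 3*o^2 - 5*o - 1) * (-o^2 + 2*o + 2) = -4*o^5 + 11*o^4 + 7*o^3 - 15*o^2 - 12*o - 2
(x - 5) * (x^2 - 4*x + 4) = x^3 - 9*x^2 + 24*x - 20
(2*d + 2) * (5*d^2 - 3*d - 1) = 10*d^3 + 4*d^2 - 8*d - 2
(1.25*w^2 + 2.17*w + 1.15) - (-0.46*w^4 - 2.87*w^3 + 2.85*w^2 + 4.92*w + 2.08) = 0.46*w^4 + 2.87*w^3 - 1.6*w^2 - 2.75*w - 0.93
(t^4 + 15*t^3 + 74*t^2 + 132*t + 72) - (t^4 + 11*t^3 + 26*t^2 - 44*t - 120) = 4*t^3 + 48*t^2 + 176*t + 192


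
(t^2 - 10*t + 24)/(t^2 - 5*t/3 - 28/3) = 3*(t - 6)/(3*t + 7)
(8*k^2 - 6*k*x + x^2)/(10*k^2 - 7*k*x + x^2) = (-4*k + x)/(-5*k + x)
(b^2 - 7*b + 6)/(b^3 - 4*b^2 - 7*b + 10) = (b - 6)/(b^2 - 3*b - 10)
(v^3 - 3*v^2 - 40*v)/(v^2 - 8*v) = v + 5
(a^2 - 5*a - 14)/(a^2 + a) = (a^2 - 5*a - 14)/(a*(a + 1))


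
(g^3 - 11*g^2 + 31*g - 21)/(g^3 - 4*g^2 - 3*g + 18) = (g^2 - 8*g + 7)/(g^2 - g - 6)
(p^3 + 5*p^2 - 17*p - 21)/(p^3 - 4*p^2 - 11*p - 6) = (p^2 + 4*p - 21)/(p^2 - 5*p - 6)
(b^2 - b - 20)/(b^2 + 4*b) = (b - 5)/b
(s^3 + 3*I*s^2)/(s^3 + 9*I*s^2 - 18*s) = s/(s + 6*I)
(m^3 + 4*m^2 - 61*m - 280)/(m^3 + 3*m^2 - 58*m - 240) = (m + 7)/(m + 6)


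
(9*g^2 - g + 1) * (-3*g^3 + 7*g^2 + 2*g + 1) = -27*g^5 + 66*g^4 + 8*g^3 + 14*g^2 + g + 1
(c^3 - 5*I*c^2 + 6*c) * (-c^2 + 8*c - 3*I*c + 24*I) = -c^5 + 8*c^4 + 2*I*c^4 - 21*c^3 - 16*I*c^3 + 168*c^2 - 18*I*c^2 + 144*I*c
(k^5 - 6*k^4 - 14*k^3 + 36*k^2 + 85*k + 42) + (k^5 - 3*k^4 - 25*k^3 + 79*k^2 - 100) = 2*k^5 - 9*k^4 - 39*k^3 + 115*k^2 + 85*k - 58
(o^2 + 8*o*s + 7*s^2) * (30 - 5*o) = -5*o^3 - 40*o^2*s + 30*o^2 - 35*o*s^2 + 240*o*s + 210*s^2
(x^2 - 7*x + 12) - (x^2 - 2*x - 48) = 60 - 5*x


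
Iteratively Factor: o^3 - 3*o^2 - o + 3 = (o - 3)*(o^2 - 1) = (o - 3)*(o - 1)*(o + 1)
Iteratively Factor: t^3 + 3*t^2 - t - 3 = (t + 3)*(t^2 - 1) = (t + 1)*(t + 3)*(t - 1)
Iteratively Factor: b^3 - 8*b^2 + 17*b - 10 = (b - 1)*(b^2 - 7*b + 10) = (b - 5)*(b - 1)*(b - 2)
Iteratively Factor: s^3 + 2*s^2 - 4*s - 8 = (s + 2)*(s^2 - 4) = (s + 2)^2*(s - 2)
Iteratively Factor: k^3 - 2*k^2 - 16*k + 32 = (k + 4)*(k^2 - 6*k + 8) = (k - 4)*(k + 4)*(k - 2)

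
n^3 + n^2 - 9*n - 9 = (n - 3)*(n + 1)*(n + 3)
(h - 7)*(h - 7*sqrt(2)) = h^2 - 7*sqrt(2)*h - 7*h + 49*sqrt(2)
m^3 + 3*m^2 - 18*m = m*(m - 3)*(m + 6)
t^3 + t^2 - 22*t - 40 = (t - 5)*(t + 2)*(t + 4)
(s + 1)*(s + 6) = s^2 + 7*s + 6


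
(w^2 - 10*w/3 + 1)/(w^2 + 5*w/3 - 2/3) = (w - 3)/(w + 2)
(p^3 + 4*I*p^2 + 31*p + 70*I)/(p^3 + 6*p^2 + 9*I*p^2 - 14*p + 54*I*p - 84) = (p - 5*I)/(p + 6)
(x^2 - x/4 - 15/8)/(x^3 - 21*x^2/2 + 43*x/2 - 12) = (x + 5/4)/(x^2 - 9*x + 8)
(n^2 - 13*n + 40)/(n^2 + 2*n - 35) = (n - 8)/(n + 7)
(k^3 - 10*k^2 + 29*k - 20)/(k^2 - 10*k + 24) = (k^2 - 6*k + 5)/(k - 6)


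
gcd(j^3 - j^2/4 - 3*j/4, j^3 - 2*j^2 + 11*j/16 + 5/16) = j - 1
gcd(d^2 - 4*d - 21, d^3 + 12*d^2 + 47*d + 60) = d + 3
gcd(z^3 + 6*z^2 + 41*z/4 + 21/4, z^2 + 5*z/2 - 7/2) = z + 7/2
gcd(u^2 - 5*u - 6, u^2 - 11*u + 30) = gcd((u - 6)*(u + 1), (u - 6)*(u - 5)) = u - 6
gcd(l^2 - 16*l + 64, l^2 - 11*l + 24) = l - 8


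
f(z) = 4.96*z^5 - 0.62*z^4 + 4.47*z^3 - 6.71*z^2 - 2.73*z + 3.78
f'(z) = 24.8*z^4 - 2.48*z^3 + 13.41*z^2 - 13.42*z - 2.73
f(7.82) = 144440.38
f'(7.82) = 92268.89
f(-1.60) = -83.41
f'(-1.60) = 225.76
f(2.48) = 465.78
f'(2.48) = 946.76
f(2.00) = 156.04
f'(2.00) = 401.03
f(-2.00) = -222.00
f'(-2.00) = 494.39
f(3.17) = 1595.22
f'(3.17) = 2514.80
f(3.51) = 2653.24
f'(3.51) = 3772.40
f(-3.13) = -1740.05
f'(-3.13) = 2626.98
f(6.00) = 38476.80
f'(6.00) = 32004.63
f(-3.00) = -1424.61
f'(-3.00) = 2233.98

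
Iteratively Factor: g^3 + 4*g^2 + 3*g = (g + 1)*(g^2 + 3*g) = (g + 1)*(g + 3)*(g)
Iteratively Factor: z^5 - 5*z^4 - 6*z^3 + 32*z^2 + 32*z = (z - 4)*(z^4 - z^3 - 10*z^2 - 8*z) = (z - 4)^2*(z^3 + 3*z^2 + 2*z) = (z - 4)^2*(z + 2)*(z^2 + z) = (z - 4)^2*(z + 1)*(z + 2)*(z)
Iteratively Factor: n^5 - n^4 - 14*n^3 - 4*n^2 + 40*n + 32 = (n - 4)*(n^4 + 3*n^3 - 2*n^2 - 12*n - 8) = (n - 4)*(n + 2)*(n^3 + n^2 - 4*n - 4) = (n - 4)*(n + 1)*(n + 2)*(n^2 - 4) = (n - 4)*(n - 2)*(n + 1)*(n + 2)*(n + 2)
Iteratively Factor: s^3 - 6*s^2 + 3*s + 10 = (s - 5)*(s^2 - s - 2) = (s - 5)*(s - 2)*(s + 1)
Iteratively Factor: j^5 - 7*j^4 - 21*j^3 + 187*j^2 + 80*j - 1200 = (j + 4)*(j^4 - 11*j^3 + 23*j^2 + 95*j - 300) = (j - 5)*(j + 4)*(j^3 - 6*j^2 - 7*j + 60) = (j - 5)^2*(j + 4)*(j^2 - j - 12) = (j - 5)^2*(j + 3)*(j + 4)*(j - 4)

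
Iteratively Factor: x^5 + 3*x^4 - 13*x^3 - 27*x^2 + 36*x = (x)*(x^4 + 3*x^3 - 13*x^2 - 27*x + 36) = x*(x - 3)*(x^3 + 6*x^2 + 5*x - 12) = x*(x - 3)*(x + 4)*(x^2 + 2*x - 3) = x*(x - 3)*(x - 1)*(x + 4)*(x + 3)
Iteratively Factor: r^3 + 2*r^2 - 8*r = (r - 2)*(r^2 + 4*r) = (r - 2)*(r + 4)*(r)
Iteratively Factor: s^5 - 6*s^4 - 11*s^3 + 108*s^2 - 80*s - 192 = (s + 4)*(s^4 - 10*s^3 + 29*s^2 - 8*s - 48) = (s - 3)*(s + 4)*(s^3 - 7*s^2 + 8*s + 16) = (s - 4)*(s - 3)*(s + 4)*(s^2 - 3*s - 4) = (s - 4)*(s - 3)*(s + 1)*(s + 4)*(s - 4)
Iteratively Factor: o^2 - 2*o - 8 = (o - 4)*(o + 2)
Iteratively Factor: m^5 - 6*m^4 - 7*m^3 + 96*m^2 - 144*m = (m - 3)*(m^4 - 3*m^3 - 16*m^2 + 48*m) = (m - 3)*(m + 4)*(m^3 - 7*m^2 + 12*m) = (m - 3)^2*(m + 4)*(m^2 - 4*m) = (m - 4)*(m - 3)^2*(m + 4)*(m)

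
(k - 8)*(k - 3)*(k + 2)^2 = k^4 - 7*k^3 - 16*k^2 + 52*k + 96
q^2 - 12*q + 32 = (q - 8)*(q - 4)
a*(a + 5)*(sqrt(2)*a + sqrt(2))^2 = 2*a^4 + 14*a^3 + 22*a^2 + 10*a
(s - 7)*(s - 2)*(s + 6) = s^3 - 3*s^2 - 40*s + 84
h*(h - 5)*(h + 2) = h^3 - 3*h^2 - 10*h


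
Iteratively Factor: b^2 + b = (b)*(b + 1)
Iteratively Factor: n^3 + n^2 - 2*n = (n + 2)*(n^2 - n) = n*(n + 2)*(n - 1)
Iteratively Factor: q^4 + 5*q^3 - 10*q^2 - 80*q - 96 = (q - 4)*(q^3 + 9*q^2 + 26*q + 24) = (q - 4)*(q + 4)*(q^2 + 5*q + 6) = (q - 4)*(q + 3)*(q + 4)*(q + 2)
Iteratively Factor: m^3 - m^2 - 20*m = (m)*(m^2 - m - 20) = m*(m + 4)*(m - 5)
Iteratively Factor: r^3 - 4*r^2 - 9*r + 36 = (r + 3)*(r^2 - 7*r + 12) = (r - 4)*(r + 3)*(r - 3)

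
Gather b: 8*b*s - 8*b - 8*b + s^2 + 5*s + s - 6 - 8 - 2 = b*(8*s - 16) + s^2 + 6*s - 16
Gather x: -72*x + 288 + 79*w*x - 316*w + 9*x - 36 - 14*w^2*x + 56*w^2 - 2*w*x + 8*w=56*w^2 - 308*w + x*(-14*w^2 + 77*w - 63) + 252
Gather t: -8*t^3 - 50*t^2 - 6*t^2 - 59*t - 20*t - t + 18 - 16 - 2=-8*t^3 - 56*t^2 - 80*t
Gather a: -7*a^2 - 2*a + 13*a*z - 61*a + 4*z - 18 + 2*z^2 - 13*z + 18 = -7*a^2 + a*(13*z - 63) + 2*z^2 - 9*z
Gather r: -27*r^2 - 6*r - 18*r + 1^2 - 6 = -27*r^2 - 24*r - 5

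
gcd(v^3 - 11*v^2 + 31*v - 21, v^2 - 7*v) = v - 7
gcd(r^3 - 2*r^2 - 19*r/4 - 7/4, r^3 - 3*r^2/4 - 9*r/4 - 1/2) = r + 1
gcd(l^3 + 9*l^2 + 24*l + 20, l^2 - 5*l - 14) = l + 2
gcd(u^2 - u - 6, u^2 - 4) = u + 2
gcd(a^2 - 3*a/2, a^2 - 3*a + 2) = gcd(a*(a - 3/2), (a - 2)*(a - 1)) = 1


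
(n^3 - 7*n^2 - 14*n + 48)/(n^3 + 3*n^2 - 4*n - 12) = (n - 8)/(n + 2)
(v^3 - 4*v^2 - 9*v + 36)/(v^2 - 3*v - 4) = (v^2 - 9)/(v + 1)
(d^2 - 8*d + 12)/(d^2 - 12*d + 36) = (d - 2)/(d - 6)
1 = 1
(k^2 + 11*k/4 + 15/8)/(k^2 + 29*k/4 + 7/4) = (8*k^2 + 22*k + 15)/(2*(4*k^2 + 29*k + 7))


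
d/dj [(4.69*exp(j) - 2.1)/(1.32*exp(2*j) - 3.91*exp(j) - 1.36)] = (-6.1908*exp(2*j) + 5.544*exp(j) - 14.5894)*exp(j)/(1.7424*exp(4*j) - 10.3224*exp(3*j) + 11.6977*exp(2*j) + 10.6352*exp(j) + 1.8496)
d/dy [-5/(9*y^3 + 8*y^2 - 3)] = 5*y*(27*y + 16)/(9*y^3 + 8*y^2 - 3)^2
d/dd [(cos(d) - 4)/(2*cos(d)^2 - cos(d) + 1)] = (-16*cos(d) + cos(2*d) + 4)*sin(d)/(-cos(d) + cos(2*d) + 2)^2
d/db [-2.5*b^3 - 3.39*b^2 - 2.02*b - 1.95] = -7.5*b^2 - 6.78*b - 2.02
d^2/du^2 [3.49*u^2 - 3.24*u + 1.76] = 6.98000000000000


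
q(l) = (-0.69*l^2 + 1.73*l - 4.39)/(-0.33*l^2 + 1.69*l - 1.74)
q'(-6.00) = -0.02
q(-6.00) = 1.67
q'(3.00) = -18.80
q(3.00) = -15.03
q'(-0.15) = 1.12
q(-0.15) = 2.33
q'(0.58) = 5.17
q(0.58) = 4.16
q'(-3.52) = -0.01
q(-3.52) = 1.62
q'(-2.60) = 0.02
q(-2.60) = 1.62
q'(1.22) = 101.71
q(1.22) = 19.52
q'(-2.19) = 0.05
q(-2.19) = 1.64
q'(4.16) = -45.00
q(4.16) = 21.72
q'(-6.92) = -0.02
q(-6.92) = 1.69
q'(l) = (1.73 - 1.38*l)/(-0.33*l^2 + 1.69*l - 1.74) + (0.66*l - 1.69)*(-0.69*l^2 + 1.73*l - 4.39)/(-0.33*l^2 + 1.69*l - 1.74)^2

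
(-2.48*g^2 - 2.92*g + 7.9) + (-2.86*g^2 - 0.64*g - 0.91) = -5.34*g^2 - 3.56*g + 6.99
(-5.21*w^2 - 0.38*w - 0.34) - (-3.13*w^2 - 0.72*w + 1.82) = -2.08*w^2 + 0.34*w - 2.16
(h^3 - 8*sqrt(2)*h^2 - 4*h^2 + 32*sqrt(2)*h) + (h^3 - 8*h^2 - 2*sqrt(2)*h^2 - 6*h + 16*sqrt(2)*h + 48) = 2*h^3 - 10*sqrt(2)*h^2 - 12*h^2 - 6*h + 48*sqrt(2)*h + 48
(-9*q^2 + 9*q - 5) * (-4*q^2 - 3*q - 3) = 36*q^4 - 9*q^3 + 20*q^2 - 12*q + 15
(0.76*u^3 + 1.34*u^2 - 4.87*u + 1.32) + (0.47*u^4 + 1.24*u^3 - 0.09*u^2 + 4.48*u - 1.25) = 0.47*u^4 + 2.0*u^3 + 1.25*u^2 - 0.39*u + 0.0700000000000001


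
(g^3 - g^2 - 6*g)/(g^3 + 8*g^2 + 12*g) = (g - 3)/(g + 6)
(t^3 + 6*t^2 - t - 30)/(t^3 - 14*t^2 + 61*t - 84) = (t^3 + 6*t^2 - t - 30)/(t^3 - 14*t^2 + 61*t - 84)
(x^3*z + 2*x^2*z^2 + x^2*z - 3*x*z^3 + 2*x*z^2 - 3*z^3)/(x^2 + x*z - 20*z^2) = z*(x^3 + 2*x^2*z + x^2 - 3*x*z^2 + 2*x*z - 3*z^2)/(x^2 + x*z - 20*z^2)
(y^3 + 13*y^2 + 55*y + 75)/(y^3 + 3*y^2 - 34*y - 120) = (y^2 + 8*y + 15)/(y^2 - 2*y - 24)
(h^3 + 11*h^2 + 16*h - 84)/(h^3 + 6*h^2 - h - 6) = (h^2 + 5*h - 14)/(h^2 - 1)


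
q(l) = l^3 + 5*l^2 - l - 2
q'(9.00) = 332.00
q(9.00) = 1123.00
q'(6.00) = 167.00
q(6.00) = 388.00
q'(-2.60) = -6.72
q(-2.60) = 16.82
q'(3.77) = 79.34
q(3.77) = 118.88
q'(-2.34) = -7.97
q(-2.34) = 14.91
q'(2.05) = 32.11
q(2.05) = 25.58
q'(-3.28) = -1.52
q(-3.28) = 19.78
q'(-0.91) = -7.62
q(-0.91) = 2.30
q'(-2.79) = -5.55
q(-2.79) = 17.99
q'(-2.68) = -6.25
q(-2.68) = 17.34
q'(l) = 3*l^2 + 10*l - 1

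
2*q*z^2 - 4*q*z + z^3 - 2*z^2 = z*(2*q + z)*(z - 2)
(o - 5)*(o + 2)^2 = o^3 - o^2 - 16*o - 20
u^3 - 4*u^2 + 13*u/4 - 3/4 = (u - 3)*(u - 1/2)^2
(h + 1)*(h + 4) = h^2 + 5*h + 4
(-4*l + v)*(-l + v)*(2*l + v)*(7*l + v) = 56*l^4 - 34*l^3*v - 27*l^2*v^2 + 4*l*v^3 + v^4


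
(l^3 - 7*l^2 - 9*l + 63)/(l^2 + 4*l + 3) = (l^2 - 10*l + 21)/(l + 1)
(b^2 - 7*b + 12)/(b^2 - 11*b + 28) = (b - 3)/(b - 7)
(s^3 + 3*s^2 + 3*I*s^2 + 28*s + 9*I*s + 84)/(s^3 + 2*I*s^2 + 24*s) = (s^2 + s*(3 + 7*I) + 21*I)/(s*(s + 6*I))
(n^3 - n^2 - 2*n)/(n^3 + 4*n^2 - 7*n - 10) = n/(n + 5)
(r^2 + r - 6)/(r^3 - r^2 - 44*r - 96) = (r - 2)/(r^2 - 4*r - 32)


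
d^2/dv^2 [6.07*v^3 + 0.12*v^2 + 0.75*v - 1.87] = 36.42*v + 0.24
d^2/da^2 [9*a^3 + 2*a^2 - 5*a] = 54*a + 4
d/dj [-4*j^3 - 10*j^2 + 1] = 4*j*(-3*j - 5)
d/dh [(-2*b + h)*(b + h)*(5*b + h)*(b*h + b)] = b*(-10*b^3 - 14*b^2*h - 7*b^2 + 12*b*h^2 + 8*b*h + 4*h^3 + 3*h^2)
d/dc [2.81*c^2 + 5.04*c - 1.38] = 5.62*c + 5.04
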